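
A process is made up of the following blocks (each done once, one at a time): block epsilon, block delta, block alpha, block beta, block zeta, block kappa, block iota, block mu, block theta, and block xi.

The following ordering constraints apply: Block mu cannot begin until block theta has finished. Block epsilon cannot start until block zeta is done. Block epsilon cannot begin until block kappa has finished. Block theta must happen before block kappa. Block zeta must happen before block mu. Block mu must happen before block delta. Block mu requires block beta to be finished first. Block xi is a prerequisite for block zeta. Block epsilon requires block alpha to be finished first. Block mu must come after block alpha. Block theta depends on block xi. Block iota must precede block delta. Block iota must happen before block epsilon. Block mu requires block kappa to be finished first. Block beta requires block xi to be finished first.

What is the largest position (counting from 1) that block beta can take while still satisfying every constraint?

Following every chain forward from block beta, the blocks that must come later are block delta, block mu — 2 of them.
So at least 2 blocks follow block beta, putting block beta no later than position 8. That position is achievable by scheduling everything else first.

8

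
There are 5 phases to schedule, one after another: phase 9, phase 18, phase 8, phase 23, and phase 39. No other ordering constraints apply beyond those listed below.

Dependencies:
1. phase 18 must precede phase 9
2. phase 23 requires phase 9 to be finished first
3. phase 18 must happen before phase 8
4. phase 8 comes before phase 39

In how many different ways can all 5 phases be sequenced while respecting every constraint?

6

Only phase 18 has no prerequisites, so it must go first.
Enumerating by repeatedly choosing an available phase (one whose prerequisites are all placed) gives 6 distinct complete orderings.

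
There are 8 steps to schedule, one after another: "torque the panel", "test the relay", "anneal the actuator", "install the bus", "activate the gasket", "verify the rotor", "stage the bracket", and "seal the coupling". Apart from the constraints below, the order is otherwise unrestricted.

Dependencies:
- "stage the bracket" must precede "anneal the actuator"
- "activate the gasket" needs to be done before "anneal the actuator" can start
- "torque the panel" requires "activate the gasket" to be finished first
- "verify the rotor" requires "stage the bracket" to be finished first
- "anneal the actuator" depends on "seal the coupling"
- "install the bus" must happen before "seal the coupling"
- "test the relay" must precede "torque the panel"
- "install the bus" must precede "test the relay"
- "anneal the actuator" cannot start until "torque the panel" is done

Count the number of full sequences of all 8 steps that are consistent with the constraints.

297

The steps with no prerequisites are "install the bus", "activate the gasket", "stage the bracket"; any of them can be placed first.
Systematically extending each partial ordering one step at a time and counting, there are 297 complete orderings.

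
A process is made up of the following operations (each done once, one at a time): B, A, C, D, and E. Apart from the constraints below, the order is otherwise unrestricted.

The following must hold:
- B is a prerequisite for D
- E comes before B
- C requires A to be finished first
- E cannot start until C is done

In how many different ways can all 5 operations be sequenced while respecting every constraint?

1

A is the only operation with nothing required before it, so every ordering starts there.
Every operation is then forced in turn, so only 1 complete ordering is consistent with the constraints.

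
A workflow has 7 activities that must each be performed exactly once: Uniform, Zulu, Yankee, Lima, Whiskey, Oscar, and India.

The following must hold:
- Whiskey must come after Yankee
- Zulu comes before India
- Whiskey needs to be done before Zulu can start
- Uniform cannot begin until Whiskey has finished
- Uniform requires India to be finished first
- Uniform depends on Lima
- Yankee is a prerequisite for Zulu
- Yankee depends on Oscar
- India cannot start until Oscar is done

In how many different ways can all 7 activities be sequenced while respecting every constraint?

6

The activities with no prerequisites are Lima, Oscar; any of them can be placed first.
Enumerating by repeatedly choosing an available activity (one whose prerequisites are all placed) gives 6 distinct complete orderings.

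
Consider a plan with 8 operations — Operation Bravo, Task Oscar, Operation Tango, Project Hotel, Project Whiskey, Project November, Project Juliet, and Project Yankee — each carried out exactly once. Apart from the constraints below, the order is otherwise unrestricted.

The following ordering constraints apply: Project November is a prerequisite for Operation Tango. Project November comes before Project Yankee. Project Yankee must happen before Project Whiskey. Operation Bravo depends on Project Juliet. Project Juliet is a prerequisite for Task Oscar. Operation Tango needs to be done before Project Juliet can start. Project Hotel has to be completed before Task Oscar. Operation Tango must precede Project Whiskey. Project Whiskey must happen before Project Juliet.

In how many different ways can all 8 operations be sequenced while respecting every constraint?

The operations with no prerequisites are Project Hotel, Project November; any of them can be placed first.
Systematically extending each partial ordering one operation at a time and counting, there are 26 complete orderings.

26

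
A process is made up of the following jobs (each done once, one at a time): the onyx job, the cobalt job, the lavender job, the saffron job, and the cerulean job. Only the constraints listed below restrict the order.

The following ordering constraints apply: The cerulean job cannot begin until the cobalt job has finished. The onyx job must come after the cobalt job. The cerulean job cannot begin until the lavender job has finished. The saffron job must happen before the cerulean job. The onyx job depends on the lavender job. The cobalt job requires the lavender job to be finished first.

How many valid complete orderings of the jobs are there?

2 jobs have no prerequisites (the lavender job, the saffron job), so any of them could come first.
Counting all ways to extend the partial order to a total order gives 7.

7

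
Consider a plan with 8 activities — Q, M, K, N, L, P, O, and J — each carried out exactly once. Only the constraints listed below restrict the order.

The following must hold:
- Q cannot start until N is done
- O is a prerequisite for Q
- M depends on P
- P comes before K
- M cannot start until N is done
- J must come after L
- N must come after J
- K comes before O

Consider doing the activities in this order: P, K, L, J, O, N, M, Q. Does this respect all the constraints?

Yes

Checking each listed constraint against this order: for instance, P is in position 1 and M in position 7, so that constraint holds — and the remaining constraints check out the same way.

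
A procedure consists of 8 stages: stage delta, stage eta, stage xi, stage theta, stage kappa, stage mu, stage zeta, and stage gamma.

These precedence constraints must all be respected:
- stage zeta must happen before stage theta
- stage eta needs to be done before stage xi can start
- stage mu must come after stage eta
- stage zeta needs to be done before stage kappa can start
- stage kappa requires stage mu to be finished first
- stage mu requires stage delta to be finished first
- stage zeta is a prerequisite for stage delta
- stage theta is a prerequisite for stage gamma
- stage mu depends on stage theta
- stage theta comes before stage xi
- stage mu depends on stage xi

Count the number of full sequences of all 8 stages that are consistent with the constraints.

The stages with no prerequisites are stage eta, stage zeta; any of them can be placed first.
Systematically extending each partial ordering one stage at a time and counting, there are 55 complete orderings.

55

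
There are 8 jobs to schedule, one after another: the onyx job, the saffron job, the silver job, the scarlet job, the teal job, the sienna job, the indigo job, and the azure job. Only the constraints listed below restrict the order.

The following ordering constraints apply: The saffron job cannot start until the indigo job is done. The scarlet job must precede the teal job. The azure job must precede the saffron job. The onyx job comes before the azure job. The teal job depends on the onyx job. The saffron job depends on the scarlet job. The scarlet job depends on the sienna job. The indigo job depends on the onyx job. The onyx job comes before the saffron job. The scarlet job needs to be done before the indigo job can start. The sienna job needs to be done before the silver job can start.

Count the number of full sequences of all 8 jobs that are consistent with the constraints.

214

2 jobs have no prerequisites (the onyx job, the sienna job), so any of them could come first.
Counting all ways to extend the partial order to a total order gives 214.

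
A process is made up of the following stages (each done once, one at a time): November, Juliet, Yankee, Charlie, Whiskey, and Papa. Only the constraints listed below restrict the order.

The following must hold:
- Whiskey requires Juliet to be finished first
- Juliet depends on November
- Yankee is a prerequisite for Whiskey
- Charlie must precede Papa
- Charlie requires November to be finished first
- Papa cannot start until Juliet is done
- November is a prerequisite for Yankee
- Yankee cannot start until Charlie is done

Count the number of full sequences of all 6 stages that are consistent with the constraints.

8

Only November has no prerequisites, so it must go first.
Counting all ways to extend the partial order to a total order gives 8.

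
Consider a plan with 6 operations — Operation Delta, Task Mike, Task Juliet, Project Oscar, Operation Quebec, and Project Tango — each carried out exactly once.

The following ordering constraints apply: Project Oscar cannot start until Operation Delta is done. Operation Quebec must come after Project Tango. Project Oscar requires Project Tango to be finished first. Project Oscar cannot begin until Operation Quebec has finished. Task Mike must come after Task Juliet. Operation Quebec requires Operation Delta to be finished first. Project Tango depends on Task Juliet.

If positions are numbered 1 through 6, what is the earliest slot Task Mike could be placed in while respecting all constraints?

2

The only operation forced before Task Mike (directly or transitively) is Task Juliet.
With 1 mandatory predecessor, the earliest Task Mike can sit is position 1+1 = 2, and placing just that one first achieves it.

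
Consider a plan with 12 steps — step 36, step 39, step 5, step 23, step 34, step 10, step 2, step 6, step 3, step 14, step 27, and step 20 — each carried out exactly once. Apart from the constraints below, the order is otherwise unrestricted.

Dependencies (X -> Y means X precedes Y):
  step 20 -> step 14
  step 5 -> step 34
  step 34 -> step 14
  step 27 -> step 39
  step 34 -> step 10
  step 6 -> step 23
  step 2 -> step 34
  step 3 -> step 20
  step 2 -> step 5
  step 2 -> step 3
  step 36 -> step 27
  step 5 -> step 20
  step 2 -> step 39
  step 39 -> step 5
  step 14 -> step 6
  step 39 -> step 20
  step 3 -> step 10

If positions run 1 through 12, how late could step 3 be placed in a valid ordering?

The steps that are forced after step 3, directly or by a chain of constraints, are step 23, step 10, step 6, step 14, step 20. That's 5 steps.
So at least 5 steps follow step 3, putting step 3 no later than position 7. That position is achievable by scheduling everything else first.

7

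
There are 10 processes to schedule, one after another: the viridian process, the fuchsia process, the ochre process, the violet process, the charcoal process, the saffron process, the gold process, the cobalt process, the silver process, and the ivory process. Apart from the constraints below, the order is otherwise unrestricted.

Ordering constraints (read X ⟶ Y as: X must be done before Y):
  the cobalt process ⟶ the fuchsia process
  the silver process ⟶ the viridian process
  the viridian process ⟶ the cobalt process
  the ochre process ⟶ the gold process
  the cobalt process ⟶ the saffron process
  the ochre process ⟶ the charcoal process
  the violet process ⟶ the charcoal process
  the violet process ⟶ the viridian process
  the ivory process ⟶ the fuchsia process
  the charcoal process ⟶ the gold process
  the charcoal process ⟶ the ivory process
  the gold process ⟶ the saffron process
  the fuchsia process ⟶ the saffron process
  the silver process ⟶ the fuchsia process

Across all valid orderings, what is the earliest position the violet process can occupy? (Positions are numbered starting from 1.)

Nothing is required before the violet process; it can be the very first process.

1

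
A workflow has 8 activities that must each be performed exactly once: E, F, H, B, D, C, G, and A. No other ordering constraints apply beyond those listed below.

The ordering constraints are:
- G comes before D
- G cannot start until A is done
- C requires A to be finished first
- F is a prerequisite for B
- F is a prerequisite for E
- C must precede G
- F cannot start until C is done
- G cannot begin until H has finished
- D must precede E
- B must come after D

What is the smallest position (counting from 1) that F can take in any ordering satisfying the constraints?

Working backwards through the constraints from F, its full set of required predecessors is C, A — 2 of them.
With 2 mandatory predecessors, the earliest F can sit is position 2+1 = 3, and placing just those 2 first achieves it.

3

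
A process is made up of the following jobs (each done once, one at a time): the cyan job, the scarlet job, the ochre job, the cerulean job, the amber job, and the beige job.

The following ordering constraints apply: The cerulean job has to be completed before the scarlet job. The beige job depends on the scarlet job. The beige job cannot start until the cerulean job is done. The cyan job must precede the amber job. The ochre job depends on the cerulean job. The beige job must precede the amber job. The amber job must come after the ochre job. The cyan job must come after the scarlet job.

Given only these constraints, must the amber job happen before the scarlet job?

There is a chain the scarlet job → the cyan job → the amber job, which puts the scarlet job before the amber job.
So the amber job does not have to come before the scarlet job — it cannot.

No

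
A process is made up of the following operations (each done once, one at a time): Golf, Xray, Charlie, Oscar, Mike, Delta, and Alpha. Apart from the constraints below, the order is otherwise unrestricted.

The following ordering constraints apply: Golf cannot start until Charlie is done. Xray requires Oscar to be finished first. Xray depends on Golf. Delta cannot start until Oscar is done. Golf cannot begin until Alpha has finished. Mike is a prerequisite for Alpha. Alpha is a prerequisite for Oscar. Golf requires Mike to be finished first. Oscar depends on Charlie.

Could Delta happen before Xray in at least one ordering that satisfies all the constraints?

Yes

No chain of constraints runs from Xray to Delta, so Xray is not required to come first.
That means at least one valid schedule has Delta before Xray.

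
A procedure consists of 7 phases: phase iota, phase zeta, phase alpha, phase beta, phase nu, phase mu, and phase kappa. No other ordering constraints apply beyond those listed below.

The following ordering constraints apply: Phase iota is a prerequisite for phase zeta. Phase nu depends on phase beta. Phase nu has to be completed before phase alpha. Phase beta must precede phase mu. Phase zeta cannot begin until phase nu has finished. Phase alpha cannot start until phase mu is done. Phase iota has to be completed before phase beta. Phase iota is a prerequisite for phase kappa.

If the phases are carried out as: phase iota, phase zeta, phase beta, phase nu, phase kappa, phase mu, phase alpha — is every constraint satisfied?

In the proposed order, phase zeta appears before phase nu.
That contradicts the constraint that phase nu must precede phase zeta.

No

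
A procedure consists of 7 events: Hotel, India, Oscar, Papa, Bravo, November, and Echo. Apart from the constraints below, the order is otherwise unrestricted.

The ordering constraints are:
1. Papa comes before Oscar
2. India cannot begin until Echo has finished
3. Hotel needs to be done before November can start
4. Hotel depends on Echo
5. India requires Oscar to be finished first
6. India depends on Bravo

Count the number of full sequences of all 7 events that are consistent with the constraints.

3 events have no prerequisites (Papa, Bravo, Echo), so any of them could come first.
Systematically extending each partial ordering one event at a time and counting, there are 102 complete orderings.

102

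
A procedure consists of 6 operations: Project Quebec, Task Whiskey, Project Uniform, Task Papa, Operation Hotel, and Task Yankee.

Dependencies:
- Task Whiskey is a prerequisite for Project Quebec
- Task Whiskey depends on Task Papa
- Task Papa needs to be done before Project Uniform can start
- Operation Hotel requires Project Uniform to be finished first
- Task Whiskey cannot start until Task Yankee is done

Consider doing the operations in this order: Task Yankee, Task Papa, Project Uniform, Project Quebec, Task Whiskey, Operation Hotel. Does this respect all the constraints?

In the proposed order, Project Quebec appears before Task Whiskey.
But one of the constraints requires Task Whiskey before Project Quebec, so this ordering violates it.

No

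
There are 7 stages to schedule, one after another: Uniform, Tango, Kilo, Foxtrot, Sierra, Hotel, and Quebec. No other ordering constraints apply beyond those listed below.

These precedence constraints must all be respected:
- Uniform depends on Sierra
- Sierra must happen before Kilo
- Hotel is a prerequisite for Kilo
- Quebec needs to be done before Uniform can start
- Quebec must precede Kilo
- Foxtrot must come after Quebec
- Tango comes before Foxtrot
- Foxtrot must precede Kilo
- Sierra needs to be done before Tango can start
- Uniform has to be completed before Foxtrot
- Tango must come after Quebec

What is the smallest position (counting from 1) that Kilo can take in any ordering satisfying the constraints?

7

The stages that are forced before Kilo, directly or transitively, are Uniform, Tango, Foxtrot, Sierra, Hotel, Quebec. That's 6 stages.
With 6 mandatory predecessors, the earliest Kilo can sit is position 6+1 = 7, and placing just those 6 first achieves it.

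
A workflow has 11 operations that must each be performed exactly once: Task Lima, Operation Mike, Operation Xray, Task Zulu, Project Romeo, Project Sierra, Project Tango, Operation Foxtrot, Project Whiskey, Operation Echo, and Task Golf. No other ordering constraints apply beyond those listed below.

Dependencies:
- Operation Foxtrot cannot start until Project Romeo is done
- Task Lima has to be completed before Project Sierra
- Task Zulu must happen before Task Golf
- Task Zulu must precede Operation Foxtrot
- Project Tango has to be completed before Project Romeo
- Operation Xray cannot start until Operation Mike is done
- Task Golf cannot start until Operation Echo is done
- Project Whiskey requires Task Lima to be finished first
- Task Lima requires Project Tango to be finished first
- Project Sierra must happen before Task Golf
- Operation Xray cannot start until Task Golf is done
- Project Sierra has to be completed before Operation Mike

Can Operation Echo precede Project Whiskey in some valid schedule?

Yes

The constraints leave Operation Echo and Project Whiskey unordered relative to each other; nothing requires Project Whiskey earlier.
So a valid ordering placing Operation Echo earlier than Project Whiskey exists.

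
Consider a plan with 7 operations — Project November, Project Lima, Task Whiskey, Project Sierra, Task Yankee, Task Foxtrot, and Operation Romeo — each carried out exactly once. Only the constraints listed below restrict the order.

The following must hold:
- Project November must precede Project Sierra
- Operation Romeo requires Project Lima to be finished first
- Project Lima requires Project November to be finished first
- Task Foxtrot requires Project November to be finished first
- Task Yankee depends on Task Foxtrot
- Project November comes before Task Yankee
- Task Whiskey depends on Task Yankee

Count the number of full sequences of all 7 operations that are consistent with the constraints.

60

Only Project November has no prerequisites, so it must go first.
Counting all ways to extend the partial order to a total order gives 60.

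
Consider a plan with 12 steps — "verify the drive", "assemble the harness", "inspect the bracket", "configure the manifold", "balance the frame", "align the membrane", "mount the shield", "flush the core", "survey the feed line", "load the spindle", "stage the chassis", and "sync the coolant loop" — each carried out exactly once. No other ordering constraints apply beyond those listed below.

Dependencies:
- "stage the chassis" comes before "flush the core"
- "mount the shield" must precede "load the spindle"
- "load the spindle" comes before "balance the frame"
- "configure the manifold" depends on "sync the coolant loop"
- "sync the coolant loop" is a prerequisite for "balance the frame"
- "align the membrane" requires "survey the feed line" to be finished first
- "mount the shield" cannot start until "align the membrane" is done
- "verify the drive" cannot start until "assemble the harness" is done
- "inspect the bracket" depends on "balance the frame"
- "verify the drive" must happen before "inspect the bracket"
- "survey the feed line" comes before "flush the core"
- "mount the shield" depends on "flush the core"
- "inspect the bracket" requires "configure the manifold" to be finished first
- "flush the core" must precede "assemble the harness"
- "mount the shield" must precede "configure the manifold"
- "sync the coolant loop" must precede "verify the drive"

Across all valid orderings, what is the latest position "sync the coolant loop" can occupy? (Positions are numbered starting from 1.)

Every step that must follow "sync the coolant loop" has to come after it. Tracing all chains starting from "sync the coolant loop", those steps are: "verify the drive", "inspect the bracket", "configure the manifold", "balance the frame" — 4 in total.
With 4 mandatory successors out of 12 steps total, the latest slot for "sync the coolant loop" is 12−4 = 8, and it's reachable by doing all non-successors before "sync the coolant loop".

8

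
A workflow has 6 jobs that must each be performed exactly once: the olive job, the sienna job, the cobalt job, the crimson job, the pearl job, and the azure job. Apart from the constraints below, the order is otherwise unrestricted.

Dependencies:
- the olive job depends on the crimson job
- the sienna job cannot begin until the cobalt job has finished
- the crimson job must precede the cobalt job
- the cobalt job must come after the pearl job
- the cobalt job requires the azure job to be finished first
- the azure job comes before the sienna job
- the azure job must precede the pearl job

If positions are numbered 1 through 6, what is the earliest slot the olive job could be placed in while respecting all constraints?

The only job forced before the olive job (directly or transitively) is the crimson job.
With 1 mandatory predecessor, the earliest the olive job can sit is position 1+1 = 2, and placing just that one first achieves it.

2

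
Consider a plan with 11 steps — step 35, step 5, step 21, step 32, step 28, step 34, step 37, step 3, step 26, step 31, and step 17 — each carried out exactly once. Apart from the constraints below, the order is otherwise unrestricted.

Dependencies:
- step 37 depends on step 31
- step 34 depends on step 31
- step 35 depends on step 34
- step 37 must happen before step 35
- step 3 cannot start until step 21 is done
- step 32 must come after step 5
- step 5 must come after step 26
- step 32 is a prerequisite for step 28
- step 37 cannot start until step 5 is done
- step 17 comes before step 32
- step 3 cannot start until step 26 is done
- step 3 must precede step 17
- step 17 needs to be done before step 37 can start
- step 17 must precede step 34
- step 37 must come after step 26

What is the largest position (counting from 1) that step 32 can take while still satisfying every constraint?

The only step forced after step 32 (directly or by a chain) is step 28.
So at least 1 step follows step 32, putting step 32 no later than position 10. That position is achievable by scheduling everything else first.

10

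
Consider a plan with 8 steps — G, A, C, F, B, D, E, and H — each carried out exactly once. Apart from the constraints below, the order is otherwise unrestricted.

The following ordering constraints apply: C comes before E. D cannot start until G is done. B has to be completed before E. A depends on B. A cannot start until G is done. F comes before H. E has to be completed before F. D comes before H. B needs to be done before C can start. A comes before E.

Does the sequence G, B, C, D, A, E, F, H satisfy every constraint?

Every stated constraint is respected: G sits at position 1, ahead of A at position 5, and each of the other listed pairs likewise has the predecessor earlier in the sequence.

Yes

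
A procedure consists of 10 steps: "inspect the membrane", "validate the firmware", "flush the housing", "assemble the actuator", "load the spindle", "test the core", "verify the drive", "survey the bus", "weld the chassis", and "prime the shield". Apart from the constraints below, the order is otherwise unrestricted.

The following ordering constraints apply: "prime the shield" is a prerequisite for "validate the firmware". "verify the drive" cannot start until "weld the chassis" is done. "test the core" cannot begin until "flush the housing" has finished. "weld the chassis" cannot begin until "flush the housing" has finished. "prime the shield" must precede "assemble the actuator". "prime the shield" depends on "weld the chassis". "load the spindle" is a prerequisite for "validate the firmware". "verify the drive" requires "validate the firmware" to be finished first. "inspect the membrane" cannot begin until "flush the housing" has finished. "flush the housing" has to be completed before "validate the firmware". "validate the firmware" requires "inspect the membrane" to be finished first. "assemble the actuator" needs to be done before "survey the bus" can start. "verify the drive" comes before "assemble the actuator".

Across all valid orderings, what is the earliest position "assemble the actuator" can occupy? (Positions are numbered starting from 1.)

8

The steps that are forced before "assemble the actuator", directly or transitively, are "inspect the membrane", "validate the firmware", "flush the housing", "load the spindle", "verify the drive", "weld the chassis", "prime the shield". That's 7 steps.
So at minimum 7 steps come before "assemble the actuator", putting "assemble the actuator" no earlier than position 8. That position is achievable by scheduling exactly those predecessors first.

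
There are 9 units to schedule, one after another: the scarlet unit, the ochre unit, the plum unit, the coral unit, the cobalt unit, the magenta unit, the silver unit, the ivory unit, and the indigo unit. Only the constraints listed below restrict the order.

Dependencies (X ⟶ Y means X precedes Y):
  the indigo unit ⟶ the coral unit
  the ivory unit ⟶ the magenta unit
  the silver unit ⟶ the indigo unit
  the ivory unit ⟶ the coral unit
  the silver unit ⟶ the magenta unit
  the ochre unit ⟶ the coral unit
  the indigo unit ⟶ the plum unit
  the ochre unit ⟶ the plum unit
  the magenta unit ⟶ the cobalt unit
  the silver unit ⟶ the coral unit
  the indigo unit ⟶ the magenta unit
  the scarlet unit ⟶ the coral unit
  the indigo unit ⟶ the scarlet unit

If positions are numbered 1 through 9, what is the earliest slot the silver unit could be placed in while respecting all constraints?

1

Nothing is required before the silver unit; it can be the very first unit.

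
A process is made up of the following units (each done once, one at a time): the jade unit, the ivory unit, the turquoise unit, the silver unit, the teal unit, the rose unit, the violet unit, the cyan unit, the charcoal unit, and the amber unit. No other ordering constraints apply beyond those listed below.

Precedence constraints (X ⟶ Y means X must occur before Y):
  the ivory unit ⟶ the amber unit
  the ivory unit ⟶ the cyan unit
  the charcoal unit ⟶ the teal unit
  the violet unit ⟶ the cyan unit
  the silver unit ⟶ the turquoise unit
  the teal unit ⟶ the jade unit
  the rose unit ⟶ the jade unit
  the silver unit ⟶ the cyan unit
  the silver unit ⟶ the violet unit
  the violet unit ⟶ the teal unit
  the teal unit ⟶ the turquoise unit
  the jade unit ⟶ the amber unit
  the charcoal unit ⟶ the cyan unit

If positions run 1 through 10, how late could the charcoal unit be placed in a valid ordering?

5

Following every chain forward from the charcoal unit, the units that must come later are the jade unit, the turquoise unit, the teal unit, the cyan unit, the amber unit — 5 of them.
So at least 5 units follow the charcoal unit, putting the charcoal unit no later than position 5. That position is achievable by scheduling everything else first.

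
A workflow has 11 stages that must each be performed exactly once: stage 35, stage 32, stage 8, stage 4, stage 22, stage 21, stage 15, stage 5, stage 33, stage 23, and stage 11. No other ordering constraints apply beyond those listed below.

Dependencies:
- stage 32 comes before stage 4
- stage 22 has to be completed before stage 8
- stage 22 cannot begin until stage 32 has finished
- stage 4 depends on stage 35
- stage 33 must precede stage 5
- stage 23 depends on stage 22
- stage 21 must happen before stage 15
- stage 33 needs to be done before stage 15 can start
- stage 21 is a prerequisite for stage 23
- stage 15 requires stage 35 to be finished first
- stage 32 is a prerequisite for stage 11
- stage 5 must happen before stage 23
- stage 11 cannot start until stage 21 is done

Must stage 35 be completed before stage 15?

Tracing the constraints gives a chain: stage 35 → stage 15.
So stage 35 must precede stage 15 in any valid ordering.

Yes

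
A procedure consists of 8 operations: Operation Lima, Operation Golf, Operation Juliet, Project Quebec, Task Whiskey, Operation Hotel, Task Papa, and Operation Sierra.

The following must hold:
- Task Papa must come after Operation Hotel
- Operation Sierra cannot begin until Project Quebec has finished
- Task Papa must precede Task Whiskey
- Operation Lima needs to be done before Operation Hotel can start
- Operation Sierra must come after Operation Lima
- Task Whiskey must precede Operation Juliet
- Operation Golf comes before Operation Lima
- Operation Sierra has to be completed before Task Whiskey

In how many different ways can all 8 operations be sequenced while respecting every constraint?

12

2 operations have no prerequisites (Operation Golf, Project Quebec), so any of them could come first.
Enumerating by repeatedly choosing an available operation (one whose prerequisites are all placed) gives 12 distinct complete orderings.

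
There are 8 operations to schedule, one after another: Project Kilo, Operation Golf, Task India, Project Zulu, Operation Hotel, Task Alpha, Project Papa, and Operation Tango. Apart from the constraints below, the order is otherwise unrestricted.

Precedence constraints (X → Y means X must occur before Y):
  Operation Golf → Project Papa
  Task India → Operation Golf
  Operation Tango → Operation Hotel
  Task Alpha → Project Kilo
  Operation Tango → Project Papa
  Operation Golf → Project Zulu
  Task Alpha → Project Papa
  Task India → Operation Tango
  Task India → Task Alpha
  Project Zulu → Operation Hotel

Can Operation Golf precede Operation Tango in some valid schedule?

Yes

The constraints leave Operation Golf and Operation Tango unordered relative to each other; nothing requires Operation Tango earlier.
So a valid ordering placing Operation Golf earlier than Operation Tango exists.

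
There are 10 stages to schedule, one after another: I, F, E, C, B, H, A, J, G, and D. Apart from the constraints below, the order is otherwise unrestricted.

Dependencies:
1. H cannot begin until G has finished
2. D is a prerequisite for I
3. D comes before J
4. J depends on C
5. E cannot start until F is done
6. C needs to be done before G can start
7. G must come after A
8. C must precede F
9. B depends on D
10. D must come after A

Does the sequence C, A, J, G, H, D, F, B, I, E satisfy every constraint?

No

The sequence places J ahead of D.
Since D is required before J, the ordering is invalid.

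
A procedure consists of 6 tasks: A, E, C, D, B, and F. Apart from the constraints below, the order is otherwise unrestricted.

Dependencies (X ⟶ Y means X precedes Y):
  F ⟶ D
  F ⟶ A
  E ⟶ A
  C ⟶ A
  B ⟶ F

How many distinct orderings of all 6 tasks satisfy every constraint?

The tasks with no prerequisites are E, C, B; any of them can be placed first.
Counting all ways to extend the partial order to a total order gives 32.

32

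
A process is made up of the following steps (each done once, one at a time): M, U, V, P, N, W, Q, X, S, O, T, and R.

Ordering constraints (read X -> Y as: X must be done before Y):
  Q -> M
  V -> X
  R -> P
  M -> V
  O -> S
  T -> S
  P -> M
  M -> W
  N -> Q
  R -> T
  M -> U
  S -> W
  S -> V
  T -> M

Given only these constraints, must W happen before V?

Nothing in the constraints links W and V; they are unordered relative to each other.
There exist valid orderings with V before W, so W is not required to come first.

No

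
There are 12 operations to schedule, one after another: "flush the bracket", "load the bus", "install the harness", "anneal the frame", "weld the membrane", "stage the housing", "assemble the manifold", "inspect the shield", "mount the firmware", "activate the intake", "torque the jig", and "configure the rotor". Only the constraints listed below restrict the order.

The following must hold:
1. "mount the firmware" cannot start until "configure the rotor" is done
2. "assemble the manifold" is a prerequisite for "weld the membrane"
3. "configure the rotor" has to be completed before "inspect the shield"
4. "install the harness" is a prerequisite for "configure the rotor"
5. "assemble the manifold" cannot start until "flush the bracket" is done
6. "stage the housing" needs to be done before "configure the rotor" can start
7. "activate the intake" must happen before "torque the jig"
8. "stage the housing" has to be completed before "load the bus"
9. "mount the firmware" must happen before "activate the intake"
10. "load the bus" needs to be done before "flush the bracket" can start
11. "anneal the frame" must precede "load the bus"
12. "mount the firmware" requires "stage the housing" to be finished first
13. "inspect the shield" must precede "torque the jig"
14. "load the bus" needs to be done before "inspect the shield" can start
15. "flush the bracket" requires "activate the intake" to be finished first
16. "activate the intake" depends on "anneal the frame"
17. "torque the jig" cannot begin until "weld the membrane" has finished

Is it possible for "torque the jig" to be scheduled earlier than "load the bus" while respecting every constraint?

No

Following "load the bus" → "inspect the shield" → "torque the jig", "load the bus" must precede "torque the jig" in every valid ordering.
So no valid ordering can have "torque the jig" before "load the bus".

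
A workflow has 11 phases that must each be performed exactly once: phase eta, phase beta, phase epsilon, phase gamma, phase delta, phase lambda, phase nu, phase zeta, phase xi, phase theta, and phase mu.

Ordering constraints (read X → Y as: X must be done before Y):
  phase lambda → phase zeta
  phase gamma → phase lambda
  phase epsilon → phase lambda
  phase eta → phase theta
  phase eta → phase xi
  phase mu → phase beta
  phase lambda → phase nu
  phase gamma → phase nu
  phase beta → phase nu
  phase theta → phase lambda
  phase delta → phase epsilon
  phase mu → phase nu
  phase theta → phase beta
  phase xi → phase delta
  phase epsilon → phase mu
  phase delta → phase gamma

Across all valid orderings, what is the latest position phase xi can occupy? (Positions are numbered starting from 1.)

The phases that are forced after phase xi, directly or by a chain of constraints, are phase beta, phase epsilon, phase gamma, phase delta, phase lambda, phase nu, phase zeta, phase mu. That's 8 phases.
With 8 mandatory successors out of 11 phases total, the latest slot for phase xi is 11−8 = 3, and it's reachable by doing all non-successors before phase xi.

3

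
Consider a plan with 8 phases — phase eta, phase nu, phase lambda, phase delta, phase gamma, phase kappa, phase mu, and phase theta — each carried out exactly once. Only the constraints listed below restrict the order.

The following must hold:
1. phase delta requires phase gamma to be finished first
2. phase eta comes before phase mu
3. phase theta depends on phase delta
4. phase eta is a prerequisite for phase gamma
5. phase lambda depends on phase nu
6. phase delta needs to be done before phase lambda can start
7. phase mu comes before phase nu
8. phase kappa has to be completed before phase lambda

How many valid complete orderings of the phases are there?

The phases with no prerequisites are phase eta, phase kappa; any of them can be placed first.
Systematically extending each partial ordering one phase at a time and counting, there are 106 complete orderings.

106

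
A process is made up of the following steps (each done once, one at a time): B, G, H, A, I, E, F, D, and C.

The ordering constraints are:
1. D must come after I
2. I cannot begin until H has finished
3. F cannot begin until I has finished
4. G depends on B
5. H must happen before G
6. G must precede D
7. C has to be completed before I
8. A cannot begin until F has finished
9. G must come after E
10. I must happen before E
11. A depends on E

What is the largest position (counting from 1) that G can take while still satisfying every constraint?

8

The only step forced after G (directly or by a chain) is D.
So at least 1 step follows G, putting G no later than position 8. That position is achievable by scheduling everything else first.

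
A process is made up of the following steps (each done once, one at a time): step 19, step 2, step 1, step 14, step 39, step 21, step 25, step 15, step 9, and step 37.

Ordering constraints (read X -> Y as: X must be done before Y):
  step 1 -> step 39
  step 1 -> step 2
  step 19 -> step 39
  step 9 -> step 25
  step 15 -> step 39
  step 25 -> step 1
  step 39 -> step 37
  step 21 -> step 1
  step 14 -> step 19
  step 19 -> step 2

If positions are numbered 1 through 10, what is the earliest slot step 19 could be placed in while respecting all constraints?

Working backwards through the constraints from step 19, its only required predecessor is step 14.
With 1 mandatory predecessor, the earliest step 19 can sit is position 1+1 = 2, and placing just that one first achieves it.

2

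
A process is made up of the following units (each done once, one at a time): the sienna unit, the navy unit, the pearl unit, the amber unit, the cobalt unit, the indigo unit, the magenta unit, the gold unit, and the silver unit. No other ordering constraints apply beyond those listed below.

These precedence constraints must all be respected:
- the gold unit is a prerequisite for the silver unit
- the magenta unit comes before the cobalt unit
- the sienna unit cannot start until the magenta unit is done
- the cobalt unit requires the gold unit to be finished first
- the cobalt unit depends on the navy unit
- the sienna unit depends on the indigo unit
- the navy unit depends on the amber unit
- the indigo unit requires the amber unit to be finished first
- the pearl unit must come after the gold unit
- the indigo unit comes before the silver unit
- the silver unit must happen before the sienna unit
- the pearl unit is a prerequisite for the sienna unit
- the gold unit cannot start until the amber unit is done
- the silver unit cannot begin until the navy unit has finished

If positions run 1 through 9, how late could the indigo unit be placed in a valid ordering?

7

The units that are forced after the indigo unit, directly or by a chain of constraints, are the sienna unit, the silver unit. That's 2 units.
With 2 mandatory successors out of 9 units total, the latest slot for the indigo unit is 9−2 = 7, and it's reachable by doing all non-successors before the indigo unit.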